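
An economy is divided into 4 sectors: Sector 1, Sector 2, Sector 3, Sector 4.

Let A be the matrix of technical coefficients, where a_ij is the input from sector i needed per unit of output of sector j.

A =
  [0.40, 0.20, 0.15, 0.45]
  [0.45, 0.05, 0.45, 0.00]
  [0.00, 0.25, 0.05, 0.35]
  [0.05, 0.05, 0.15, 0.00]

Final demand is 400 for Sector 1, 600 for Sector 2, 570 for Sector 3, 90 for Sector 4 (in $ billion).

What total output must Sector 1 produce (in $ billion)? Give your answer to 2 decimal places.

x_1 = 2195.27

I − A =
  [   0.60    -0.20    -0.15    -0.45]
  [  -0.45     0.95    -0.45     0.00]
  [   0.00    -0.25     0.95    -0.35]
  [  -0.05    -0.05    -0.15     1.00]
Compute the cofactors C_ij = (−1)^(i+j)·(3×3 minor ij) of I−A; the adjugate is their transpose:
adj(I−A) = Cᵀ =
  [ 0.732250   0.257875   0.306750   0.436875]
  [ 0.411750   0.514500   0.357750   0.310500]
  [ 0.137000   0.158375   0.448500   0.218625]
  [ 0.077750   0.062375   0.100500   0.371625]
det(I−A) = Σ_j (I−A)_1j·C_1j = (0.60)(0.732250) + (-0.20)(0.411750) + (-0.15)(0.137000) + (-0.45)(0.077750) = 0.3014625
(I − A)⁻¹ = adj(I−A) / det(I−A) ≈
  [   2.4290     0.8554     1.0175     1.4492]
  [   1.3658     1.7067     1.1867     1.0300]
  [   0.4545     0.5254     1.4877     0.7252]
  [   0.2579     0.2069     0.3334     1.2327]
x = (I − A)⁻¹ d = adj(I−A)·d / det(I−A), with det(I−A) = 0.3014625:
  x_1 = (0.732250·400 + 0.257875·600 + 0.306750·570 + 0.436875·90) / 0.3014625 = 661.79125 / 0.3014625 ≈ 2195.27
  x_2 = (0.411750·400 + 0.514500·600 + 0.357750·570 + 0.310500·90) / 0.3014625 = 705.2625 / 0.3014625 ≈ 2339.47
  x_3 = (0.137000·400 + 0.158375·600 + 0.448500·570 + 0.218625·90) / 0.3014625 = 425.14625 / 0.3014625 ≈ 1410.28
  x_4 = (0.077750·400 + 0.062375·600 + 0.100500·570 + 0.371625·90) / 0.3014625 = 159.25625 / 0.3014625 ≈ 528.28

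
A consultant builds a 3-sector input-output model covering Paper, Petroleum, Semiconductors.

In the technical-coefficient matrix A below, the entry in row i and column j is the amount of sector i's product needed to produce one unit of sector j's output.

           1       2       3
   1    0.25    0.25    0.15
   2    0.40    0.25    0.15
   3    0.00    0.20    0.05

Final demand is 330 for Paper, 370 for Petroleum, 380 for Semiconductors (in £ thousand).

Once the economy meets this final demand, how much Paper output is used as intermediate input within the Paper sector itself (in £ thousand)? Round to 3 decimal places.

I − A =
  [   0.75    -0.25    -0.15]
  [  -0.40     0.75    -0.15]
  [   0.00    -0.20     0.95]
Cofactors of I−A, C_ij = (−1)^(i+j)·(minor ij) (rows/columns in the sector order above):
  C_11 = (0.75)(0.95) − (-0.15)(-0.20) = 0.6825
  C_12 = −[(-0.40)(0.95) − (-0.15)(0.00)] = 0.3800
  C_13 = (-0.40)(-0.20) − (0.75)(0.00) = 0.0800
  C_21 = −[(-0.25)(0.95) − (-0.15)(-0.20)] = 0.2675
  C_22 = (0.75)(0.95) − (-0.15)(0.00) = 0.7125
  C_23 = −[(0.75)(-0.20) − (-0.25)(0.00)] = 0.1500
  C_31 = (-0.25)(-0.15) − (-0.15)(0.75) = 0.1500
  C_32 = −[(0.75)(-0.15) − (-0.15)(-0.40)] = 0.1725
  C_33 = (0.75)(0.75) − (-0.25)(-0.40) = 0.4625
det(I−A) = Σ_j (I−A)_1j·C_1j = (0.75)(0.6825) + (-0.25)(0.3800) + (-0.15)(0.0800) = 0.404875
adj(I−A) = Cᵀ =
  [ 0.6825   0.2675   0.1500]
  [ 0.3800   0.7125   0.1725]
  [ 0.0800   0.1500   0.4625]
(I − A)⁻¹ = adj(I−A) / det(I−A) ≈
  [   1.6857     0.6607     0.3705]
  [   0.9386     1.7598     0.4261]
  [   0.1976     0.3705     1.1423]
First solve x = (I − A)⁻¹ d = adj(I−A)·d / det(I−A); in particular x_1 = (0.6825·330 + 0.2675·370 + 0.1500·380) / 0.404875 = 381.20 / 0.404875 ≈ 941.52516.
Intermediate flow from 1 to 1: z_11 = a_11 · x_1 = 0.25 × 381.20 / 0.404875 = 95.30 / 0.404875 ≈ 235.381.

z_11 = 235.381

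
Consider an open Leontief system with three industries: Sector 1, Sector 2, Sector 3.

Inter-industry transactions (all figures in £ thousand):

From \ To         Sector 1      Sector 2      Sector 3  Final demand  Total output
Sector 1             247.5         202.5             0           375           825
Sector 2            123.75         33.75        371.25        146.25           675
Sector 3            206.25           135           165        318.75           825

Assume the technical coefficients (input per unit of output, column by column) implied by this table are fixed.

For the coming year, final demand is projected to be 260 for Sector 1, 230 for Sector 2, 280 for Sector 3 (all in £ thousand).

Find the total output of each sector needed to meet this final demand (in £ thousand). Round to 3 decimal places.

x_1 = 669.255, x_2 = 694.928, x_3 = 732.874

Technical coefficients a_ij = z_ij / X_j:
  a_11 = 247.5/825 = 0.30, a_21 = 123.75/825 = 0.15, a_31 = 206.25/825 = 0.25
  a_12 = 202.5/675 = 0.30, a_22 = 33.75/675 = 0.05, a_32 = 135/675 = 0.20
  a_13 = 0/825 = 0.00, a_23 = 371.25/825 = 0.45, a_33 = 165/825 = 0.20
I − A =
  [   0.70    -0.30     0.00]
  [  -0.15     0.95    -0.45]
  [  -0.25    -0.20     0.80]
Cofactors of I−A, C_ij = (−1)^(i+j)·(minor ij) (rows/columns in the sector order above):
  C_11 = (0.95)(0.80) − (-0.45)(-0.20) = 0.6700
  C_12 = −[(-0.15)(0.80) − (-0.45)(-0.25)] = 0.2325
  C_13 = (-0.15)(-0.20) − (0.95)(-0.25) = 0.2675
  C_21 = −[(-0.30)(0.80) − (0.00)(-0.20)] = 0.2400
  C_22 = (0.70)(0.80) − (0.00)(-0.25) = 0.5600
  C_23 = −[(0.70)(-0.20) − (-0.30)(-0.25)] = 0.2150
  C_31 = (-0.30)(-0.45) − (0.00)(0.95) = 0.1350
  C_32 = −[(0.70)(-0.45) − (0.00)(-0.15)] = 0.3150
  C_33 = (0.70)(0.95) − (-0.30)(-0.15) = 0.6200
det(I−A) = Σ_j (I−A)_1j·C_1j = (0.70)(0.6700) + (-0.30)(0.2325) + (0.00)(0.2675) = 0.39925
adj(I−A) = Cᵀ =
  [ 0.6700   0.2400   0.1350]
  [ 0.2325   0.5600   0.3150]
  [ 0.2675   0.2150   0.6200]
(I − A)⁻¹ = adj(I−A) / det(I−A) ≈
  [   1.6781     0.6011     0.3381]
  [   0.5823     1.4026     0.7890]
  [   0.6700     0.5385     1.5529]
x = (I − A)⁻¹ d = adj(I−A)·d / det(I−A), with det(I−A) = 0.39925:
  x_1 = (0.6700·260 + 0.2400·230 + 0.1350·280) / 0.39925 = 267.20 / 0.39925 ≈ 669.255
  x_2 = (0.2325·260 + 0.5600·230 + 0.3150·280) / 0.39925 = 277.45 / 0.39925 ≈ 694.928
  x_3 = (0.2675·260 + 0.2150·230 + 0.6200·280) / 0.39925 = 292.60 / 0.39925 ≈ 732.874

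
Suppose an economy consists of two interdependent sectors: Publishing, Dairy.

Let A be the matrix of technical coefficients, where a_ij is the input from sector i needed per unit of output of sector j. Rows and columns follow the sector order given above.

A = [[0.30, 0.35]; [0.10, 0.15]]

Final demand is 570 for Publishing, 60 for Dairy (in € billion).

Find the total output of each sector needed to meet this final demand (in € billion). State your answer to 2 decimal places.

x_1 = 902.68, x_2 = 176.79

I − A =
  [   0.70    -0.35]
  [  -0.10     0.85]
det(I−A) = (0.70)(0.85) − (-0.35)(-0.10) = 0.5600
adj(I−A) = [[0.85, 0.35], [0.10, 0.70]]
(I − A)⁻¹ = adj(I−A) / det(I−A) ≈
  [   1.5179     0.6250]
  [   0.1786     1.2500]
x = (I − A)⁻¹ d = adj(I−A)·d / det(I−A), with det(I−A) = 0.5600:
  x_1 = (0.85·570 + 0.35·60) / 0.5600 = 505.50 / 0.5600 ≈ 902.68
  x_2 = (0.10·570 + 0.70·60) / 0.5600 = 99.00 / 0.5600 ≈ 176.79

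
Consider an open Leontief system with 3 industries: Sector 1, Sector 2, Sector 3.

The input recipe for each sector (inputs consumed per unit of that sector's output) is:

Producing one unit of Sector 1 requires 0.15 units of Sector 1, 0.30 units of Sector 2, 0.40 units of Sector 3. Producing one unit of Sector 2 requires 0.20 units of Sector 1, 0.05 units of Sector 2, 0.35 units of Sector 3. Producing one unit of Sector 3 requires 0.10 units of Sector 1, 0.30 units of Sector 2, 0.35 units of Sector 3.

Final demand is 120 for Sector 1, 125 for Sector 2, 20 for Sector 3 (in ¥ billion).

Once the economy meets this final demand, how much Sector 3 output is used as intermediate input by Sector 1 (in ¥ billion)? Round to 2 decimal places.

z_31 = 105.18

I − A =
  [   0.85    -0.20    -0.10]
  [  -0.30     0.95    -0.30]
  [  -0.40    -0.35     0.65]
Cofactors of I−A, C_ij = (−1)^(i+j)·(minor ij) (rows/columns in the sector order above):
  C_11 = (0.95)(0.65) − (-0.30)(-0.35) = 0.5125
  C_12 = −[(-0.30)(0.65) − (-0.30)(-0.40)] = 0.3150
  C_13 = (-0.30)(-0.35) − (0.95)(-0.40) = 0.4850
  C_21 = −[(-0.20)(0.65) − (-0.10)(-0.35)] = 0.1650
  C_22 = (0.85)(0.65) − (-0.10)(-0.40) = 0.5125
  C_23 = −[(0.85)(-0.35) − (-0.20)(-0.40)] = 0.3775
  C_31 = (-0.20)(-0.30) − (-0.10)(0.95) = 0.1550
  C_32 = −[(0.85)(-0.30) − (-0.10)(-0.30)] = 0.2850
  C_33 = (0.85)(0.95) − (-0.20)(-0.30) = 0.7475
det(I−A) = Σ_j (I−A)_1j·C_1j = (0.85)(0.5125) + (-0.20)(0.3150) + (-0.10)(0.4850) = 0.324125
adj(I−A) = Cᵀ =
  [ 0.5125   0.1650   0.1550]
  [ 0.3150   0.5125   0.2850]
  [ 0.4850   0.3775   0.7475]
(I − A)⁻¹ = adj(I−A) / det(I−A) ≈
  [   1.5812     0.5091     0.4782]
  [   0.9718     1.5812     0.8793]
  [   1.4963     1.1647     2.3062]
First solve x = (I − A)⁻¹ d = adj(I−A)·d / det(I−A); in particular x_1 = (0.5125·120 + 0.1650·125 + 0.1550·20) / 0.324125 = 85.225 / 0.324125 ≈ 262.9387.
Intermediate flow from 3 to 1: z_31 = a_31 · x_1 = 0.40 × 85.225 / 0.324125 = 34.09 / 0.324125 ≈ 105.18.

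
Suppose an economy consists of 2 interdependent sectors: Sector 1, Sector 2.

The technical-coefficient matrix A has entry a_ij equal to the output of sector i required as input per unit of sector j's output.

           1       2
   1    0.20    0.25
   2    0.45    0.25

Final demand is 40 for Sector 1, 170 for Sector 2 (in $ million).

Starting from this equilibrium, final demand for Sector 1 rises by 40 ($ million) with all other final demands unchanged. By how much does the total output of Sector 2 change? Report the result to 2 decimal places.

Δx_2 = 36.92

I − A =
  [   0.80    -0.25]
  [  -0.45     0.75]
det(I−A) = (0.80)(0.75) − (-0.25)(-0.45) = 0.4875
adj(I−A) = [[0.75, 0.25], [0.45, 0.80]]
(I − A)⁻¹ = adj(I−A) / det(I−A) ≈
  [   1.5385     0.5128]
  [   0.9231     1.6410]
Δx = (I − A)⁻¹ Δd with Δd having +40 in the Sector 1 component and 0 elsewhere.
So Δx_2 = L_21 · (+40), where L_21 = adj(I−A)_21 / det(I−A) = 0.45 / 0.4875.
Δx_2 = 0.45 × (+40) / 0.4875 = 18.00 / 0.4875 ≈ 36.92.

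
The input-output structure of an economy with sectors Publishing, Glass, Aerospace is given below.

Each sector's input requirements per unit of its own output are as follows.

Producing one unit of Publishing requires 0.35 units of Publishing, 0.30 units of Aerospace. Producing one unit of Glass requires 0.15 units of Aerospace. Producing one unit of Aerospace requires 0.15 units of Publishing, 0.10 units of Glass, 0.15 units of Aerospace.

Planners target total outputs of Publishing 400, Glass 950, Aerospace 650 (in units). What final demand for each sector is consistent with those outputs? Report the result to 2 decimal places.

d_P = 162.50, d_G = 885.00, d_A = 290.00

I − A =
  [   0.65     0.00    -0.15]
  [   0.00     1.00    -0.10]
  [  -0.30    -0.15     0.85]
d = (I − A) x:
  d_P = (+0.65)·400 + (+0.00)·950 + (-0.15)·650 = 162.50
  d_G = (+0.00)·400 + (+1.00)·950 + (-0.10)·650 = 885.00
  d_A = (-0.30)·400 + (-0.15)·950 + (+0.85)·650 = 290.00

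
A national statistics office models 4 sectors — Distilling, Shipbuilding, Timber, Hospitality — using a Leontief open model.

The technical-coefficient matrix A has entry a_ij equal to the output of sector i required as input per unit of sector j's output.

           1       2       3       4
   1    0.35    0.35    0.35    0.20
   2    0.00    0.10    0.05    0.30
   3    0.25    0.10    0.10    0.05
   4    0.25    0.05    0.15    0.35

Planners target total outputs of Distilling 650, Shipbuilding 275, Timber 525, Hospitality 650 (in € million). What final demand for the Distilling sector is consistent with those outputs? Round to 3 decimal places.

d_1 = 12.500

I − A =
  [   0.65    -0.35    -0.35    -0.20]
  [   0.00     0.90    -0.05    -0.30]
  [  -0.25    -0.10     0.90    -0.05]
  [  -0.25    -0.05    -0.15     0.65]
d = (I − A) x:
  d_1 = (+0.65)·650 + (-0.35)·275 + (-0.35)·525 + (-0.20)·650 = 12.500
  d_2 = (+0.00)·650 + (+0.90)·275 + (-0.05)·525 + (-0.30)·650 = 26.250
  d_3 = (-0.25)·650 + (-0.10)·275 + (+0.90)·525 + (-0.05)·650 = 250.000
  d_4 = (-0.25)·650 + (-0.05)·275 + (-0.15)·525 + (+0.65)·650 = 167.500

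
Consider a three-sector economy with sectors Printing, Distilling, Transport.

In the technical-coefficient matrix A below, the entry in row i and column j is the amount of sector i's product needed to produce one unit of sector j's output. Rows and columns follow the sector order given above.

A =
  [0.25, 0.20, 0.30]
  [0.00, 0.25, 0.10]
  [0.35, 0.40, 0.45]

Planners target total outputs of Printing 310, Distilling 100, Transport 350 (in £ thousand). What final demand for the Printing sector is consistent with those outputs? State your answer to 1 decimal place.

d_1 = 107.5

I − A =
  [   0.75    -0.20    -0.30]
  [   0.00     0.75    -0.10]
  [  -0.35    -0.40     0.55]
d = (I − A) x:
  d_1 = (+0.75)·310 + (-0.20)·100 + (-0.30)·350 = 107.5
  d_2 = (+0.00)·310 + (+0.75)·100 + (-0.10)·350 = 40.0
  d_3 = (-0.35)·310 + (-0.40)·100 + (+0.55)·350 = 44.0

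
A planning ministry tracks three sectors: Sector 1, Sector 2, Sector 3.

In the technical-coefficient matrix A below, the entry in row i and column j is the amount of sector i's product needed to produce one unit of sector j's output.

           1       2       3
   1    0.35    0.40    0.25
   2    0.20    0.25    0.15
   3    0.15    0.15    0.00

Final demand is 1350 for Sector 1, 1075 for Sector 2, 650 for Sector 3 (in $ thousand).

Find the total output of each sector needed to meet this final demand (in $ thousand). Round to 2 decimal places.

x_1 = 4632.63, x_2 = 3028.54, x_3 = 1799.17

I − A =
  [   0.65    -0.40    -0.25]
  [  -0.20     0.75    -0.15]
  [  -0.15    -0.15     1.00]
Cofactors of I−A, C_ij = (−1)^(i+j)·(minor ij) (rows/columns in the sector order above):
  C_11 = (0.75)(1.00) − (-0.15)(-0.15) = 0.7275
  C_12 = −[(-0.20)(1.00) − (-0.15)(-0.15)] = 0.2225
  C_13 = (-0.20)(-0.15) − (0.75)(-0.15) = 0.1425
  C_21 = −[(-0.40)(1.00) − (-0.25)(-0.15)] = 0.4375
  C_22 = (0.65)(1.00) − (-0.25)(-0.15) = 0.6125
  C_23 = −[(0.65)(-0.15) − (-0.40)(-0.15)] = 0.1575
  C_31 = (-0.40)(-0.15) − (-0.25)(0.75) = 0.2475
  C_32 = −[(0.65)(-0.15) − (-0.25)(-0.20)] = 0.1475
  C_33 = (0.65)(0.75) − (-0.40)(-0.20) = 0.4075
det(I−A) = Σ_j (I−A)_1j·C_1j = (0.65)(0.7275) + (-0.40)(0.2225) + (-0.25)(0.1425) = 0.34825
adj(I−A) = Cᵀ =
  [ 0.7275   0.4375   0.2475]
  [ 0.2225   0.6125   0.1475]
  [ 0.1425   0.1575   0.4075]
(I − A)⁻¹ = adj(I−A) / det(I−A) ≈
  [   2.0890     1.2563     0.7107]
  [   0.6389     1.7588     0.4235]
  [   0.4092     0.4523     1.1701]
x = (I − A)⁻¹ d = adj(I−A)·d / det(I−A), with det(I−A) = 0.34825:
  x_1 = (0.7275·1350 + 0.4375·1075 + 0.2475·650) / 0.34825 = 1613.3125 / 0.34825 ≈ 4632.63
  x_2 = (0.2225·1350 + 0.6125·1075 + 0.1475·650) / 0.34825 = 1054.6875 / 0.34825 ≈ 3028.54
  x_3 = (0.1425·1350 + 0.1575·1075 + 0.4075·650) / 0.34825 = 626.5625 / 0.34825 ≈ 1799.17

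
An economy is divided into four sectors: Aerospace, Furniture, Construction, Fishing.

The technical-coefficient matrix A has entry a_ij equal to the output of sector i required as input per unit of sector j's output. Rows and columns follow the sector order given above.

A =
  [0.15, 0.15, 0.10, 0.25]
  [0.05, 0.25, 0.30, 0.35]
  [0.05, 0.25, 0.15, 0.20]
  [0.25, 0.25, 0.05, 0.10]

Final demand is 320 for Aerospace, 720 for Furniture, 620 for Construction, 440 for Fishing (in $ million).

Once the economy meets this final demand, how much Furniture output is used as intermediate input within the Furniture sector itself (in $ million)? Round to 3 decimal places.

I − A =
  [   0.85    -0.15    -0.10    -0.25]
  [  -0.05     0.75    -0.30    -0.35]
  [  -0.05    -0.25     0.85    -0.20]
  [  -0.25    -0.25    -0.05     0.90]
Compute the cofactors C_ij = (−1)^(i+j)·(3×3 minor ij) of I−A; the adjugate is their transpose:
adj(I−A) = Cᵀ =
  [ 0.4050   0.1970   0.1300   0.2180]
  [ 0.1415   0.5785   0.2395   0.3175]
  [ 0.1025   0.2355   0.4295   0.2155]
  [ 0.1575   0.2285   0.1265   0.4645]
det(I−A) = Σ_j (I−A)_1j·C_1j = (0.85)(0.4050) + (-0.15)(0.1415) + (-0.10)(0.1025) + (-0.25)(0.1575) = 0.2734
(I − A)⁻¹ = adj(I−A) / det(I−A) ≈
  [   1.4813     0.7206     0.4755     0.7974]
  [   0.5176     2.1159     0.8760     1.1613]
  [   0.3749     0.8614     1.5710     0.7882]
  [   0.5761     0.8358     0.4627     1.6990]
First solve x = (I − A)⁻¹ d = adj(I−A)·d / det(I−A); in particular x_2 = (0.1415·320 + 0.5785·720 + 0.2395·620 + 0.3175·440) / 0.2734 = 749.99 / 0.2734 ≈ 2743.19678.
Intermediate flow from 2 to 2: z_22 = a_22 · x_2 = 0.25 × 749.99 / 0.2734 = 187.4975 / 0.2734 ≈ 685.799.

z_22 = 685.799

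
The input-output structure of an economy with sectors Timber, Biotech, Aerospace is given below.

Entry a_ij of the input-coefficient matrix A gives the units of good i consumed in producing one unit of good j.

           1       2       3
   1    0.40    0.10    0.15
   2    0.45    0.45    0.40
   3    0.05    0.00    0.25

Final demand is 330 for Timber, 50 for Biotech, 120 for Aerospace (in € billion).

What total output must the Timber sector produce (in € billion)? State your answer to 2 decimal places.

x_1 = 744.49

I − A =
  [   0.60    -0.10    -0.15]
  [  -0.45     0.55    -0.40]
  [  -0.05     0.00     0.75]
Cofactors of I−A, C_ij = (−1)^(i+j)·(minor ij) (rows/columns in the sector order above):
  C_11 = (0.55)(0.75) − (-0.40)(0.00) = 0.4125
  C_12 = −[(-0.45)(0.75) − (-0.40)(-0.05)] = 0.3575
  C_13 = (-0.45)(0.00) − (0.55)(-0.05) = 0.0275
  C_21 = −[(-0.10)(0.75) − (-0.15)(0.00)] = 0.0750
  C_22 = (0.60)(0.75) − (-0.15)(-0.05) = 0.4425
  C_23 = −[(0.60)(0.00) − (-0.10)(-0.05)] = 0.0050
  C_31 = (-0.10)(-0.40) − (-0.15)(0.55) = 0.1225
  C_32 = −[(0.60)(-0.40) − (-0.15)(-0.45)] = 0.3075
  C_33 = (0.60)(0.55) − (-0.10)(-0.45) = 0.2850
det(I−A) = Σ_j (I−A)_1j·C_1j = (0.60)(0.4125) + (-0.10)(0.3575) + (-0.15)(0.0275) = 0.207625
adj(I−A) = Cᵀ =
  [ 0.4125   0.0750   0.1225]
  [ 0.3575   0.4425   0.3075]
  [ 0.0275   0.0050   0.2850]
(I − A)⁻¹ = adj(I−A) / det(I−A) ≈
  [   1.9868     0.3612     0.5900]
  [   1.7219     2.1312     1.4810]
  [   0.1325     0.0241     1.3727]
x = (I − A)⁻¹ d = adj(I−A)·d / det(I−A), with det(I−A) = 0.207625:
  x_1 = (0.4125·330 + 0.0750·50 + 0.1225·120) / 0.207625 = 154.575 / 0.207625 ≈ 744.49
  x_2 = (0.3575·330 + 0.4425·50 + 0.3075·120) / 0.207625 = 177.00 / 0.207625 ≈ 852.50
  x_3 = (0.0275·330 + 0.0050·50 + 0.2850·120) / 0.207625 = 43.525 / 0.207625 ≈ 209.63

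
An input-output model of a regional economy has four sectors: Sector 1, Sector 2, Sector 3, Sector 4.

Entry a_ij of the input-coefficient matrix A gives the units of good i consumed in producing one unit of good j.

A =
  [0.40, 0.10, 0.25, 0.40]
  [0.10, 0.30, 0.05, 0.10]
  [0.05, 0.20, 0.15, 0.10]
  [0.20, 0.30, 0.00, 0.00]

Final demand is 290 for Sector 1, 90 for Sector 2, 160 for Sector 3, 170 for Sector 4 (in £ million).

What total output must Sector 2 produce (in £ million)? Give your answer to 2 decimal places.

I − A =
  [   0.60    -0.10    -0.25    -0.40]
  [  -0.10     0.70    -0.05    -0.10]
  [  -0.05    -0.20     0.85    -0.10]
  [  -0.20    -0.30     0.00     1.00]
Compute the cofactors C_ij = (−1)^(i+j)·(3×3 minor ij) of I−A; the adjugate is their transpose:
adj(I−A) = Cᵀ =
  [ 0.55800   0.24450   0.17850   0.26550]
  [ 0.10550   0.42450   0.05600   0.09025]
  [ 0.07450   0.13500   0.32200   0.07550]
  [ 0.14325   0.17625   0.05250   0.32850]
det(I−A) = Σ_j (I−A)_1j·C_1j = (0.60)(0.55800) + (-0.10)(0.10550) + (-0.25)(0.07450) + (-0.40)(0.14325) = 0.248325
(I − A)⁻¹ = adj(I−A) / det(I−A) ≈
  [   2.2471     0.9846     0.7188     1.0692]
  [   0.4248     1.7095     0.2255     0.3634]
  [   0.3000     0.5436     1.2967     0.3040]
  [   0.5769     0.7098     0.2114     1.3229]
x = (I − A)⁻¹ d = adj(I−A)·d / det(I−A), with det(I−A) = 0.248325:
  x_1 = (0.55800·290 + 0.24450·90 + 0.17850·160 + 0.26550·170) / 0.248325 = 257.52 / 0.248325 ≈ 1037.03
  x_2 = (0.10550·290 + 0.42450·90 + 0.05600·160 + 0.09025·170) / 0.248325 = 93.1025 / 0.248325 ≈ 374.92
  x_3 = (0.07450·290 + 0.13500·90 + 0.32200·160 + 0.07550·170) / 0.248325 = 98.11 / 0.248325 ≈ 395.09
  x_4 = (0.14325·290 + 0.17625·90 + 0.05250·160 + 0.32850·170) / 0.248325 = 121.65 / 0.248325 ≈ 489.88

x_2 = 374.92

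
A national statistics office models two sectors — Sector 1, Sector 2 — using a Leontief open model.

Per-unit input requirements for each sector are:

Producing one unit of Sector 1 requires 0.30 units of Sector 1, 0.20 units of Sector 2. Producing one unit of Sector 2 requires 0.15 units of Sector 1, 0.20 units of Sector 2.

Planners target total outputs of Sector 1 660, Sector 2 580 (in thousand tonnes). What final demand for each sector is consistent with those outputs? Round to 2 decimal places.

I − A =
  [   0.70    -0.15]
  [  -0.20     0.80]
d = (I − A) x:
  d_1 = (+0.70)·660 + (-0.15)·580 = 375.00
  d_2 = (-0.20)·660 + (+0.80)·580 = 332.00

d_1 = 375.00, d_2 = 332.00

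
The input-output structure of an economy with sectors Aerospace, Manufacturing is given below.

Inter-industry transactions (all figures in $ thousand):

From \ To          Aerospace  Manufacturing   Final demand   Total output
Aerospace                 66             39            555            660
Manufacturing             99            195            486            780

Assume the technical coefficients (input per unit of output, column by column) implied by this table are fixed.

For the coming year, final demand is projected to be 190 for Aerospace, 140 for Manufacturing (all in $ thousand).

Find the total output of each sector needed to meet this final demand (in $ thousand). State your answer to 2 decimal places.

x_1 = 223.97, x_2 = 231.46

Technical coefficients a_ij = z_ij / X_j:
  a_11 = 66/660 = 0.10, a_21 = 99/660 = 0.15
  a_12 = 39/780 = 0.05, a_22 = 195/780 = 0.25
I − A =
  [   0.90    -0.05]
  [  -0.15     0.75]
det(I−A) = (0.90)(0.75) − (-0.05)(-0.15) = 0.6675
adj(I−A) = [[0.75, 0.05], [0.15, 0.90]]
(I − A)⁻¹ = adj(I−A) / det(I−A) ≈
  [   1.1236     0.0749]
  [   0.2247     1.3483]
x = (I − A)⁻¹ d = adj(I−A)·d / det(I−A), with det(I−A) = 0.6675:
  x_1 = (0.75·190 + 0.05·140) / 0.6675 = 149.50 / 0.6675 ≈ 223.97
  x_2 = (0.15·190 + 0.90·140) / 0.6675 = 154.50 / 0.6675 ≈ 231.46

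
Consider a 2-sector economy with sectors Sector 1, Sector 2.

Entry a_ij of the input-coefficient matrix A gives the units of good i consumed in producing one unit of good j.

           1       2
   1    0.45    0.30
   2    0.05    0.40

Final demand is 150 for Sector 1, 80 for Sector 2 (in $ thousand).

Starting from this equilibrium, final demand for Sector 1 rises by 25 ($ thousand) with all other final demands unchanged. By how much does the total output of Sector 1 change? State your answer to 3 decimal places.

Δx_1 = 47.619

I − A =
  [   0.55    -0.30]
  [  -0.05     0.60]
det(I−A) = (0.55)(0.60) − (-0.30)(-0.05) = 0.3150
adj(I−A) = [[0.60, 0.30], [0.05, 0.55]]
(I − A)⁻¹ = adj(I−A) / det(I−A) ≈
  [   1.9048     0.9524]
  [   0.1587     1.7460]
Δx = (I − A)⁻¹ Δd with Δd having +25 in the Sector 1 component and 0 elsewhere.
So Δx_1 = L_11 · (+25), where L_11 = adj(I−A)_11 / det(I−A) = 0.60 / 0.3150.
Δx_1 = 0.60 × (+25) / 0.3150 = 15.00 / 0.3150 ≈ 47.619.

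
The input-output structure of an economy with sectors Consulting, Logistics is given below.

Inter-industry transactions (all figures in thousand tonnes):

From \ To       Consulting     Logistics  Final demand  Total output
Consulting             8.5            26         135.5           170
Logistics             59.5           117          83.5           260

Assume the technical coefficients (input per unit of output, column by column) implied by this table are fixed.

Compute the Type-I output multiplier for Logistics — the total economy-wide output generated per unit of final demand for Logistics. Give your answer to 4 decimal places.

Technical coefficients a_ij = z_ij / X_j:
  a_11 = 8.5/170 = 0.05, a_21 = 59.5/170 = 0.35
  a_12 = 26/260 = 0.10, a_22 = 117/260 = 0.45
I − A =
  [   0.95    -0.10]
  [  -0.35     0.55]
det(I−A) = (0.95)(0.55) − (-0.10)(-0.35) = 0.4875
adj(I−A) = [[0.55, 0.10], [0.35, 0.95]]
(I − A)⁻¹ = adj(I−A) / det(I−A) ≈
  [   1.12821     0.20513]
  [   0.71795     1.94872]
The output multiplier for sector j is the column-j sum of the Leontief inverse (I − A)⁻¹ = adj(I−A) / det(I−A).
Column 2 of adj(I−A): (0.10, 0.95); det(I−A) = 0.4875.
m_2 = (0.10 + 0.95) / 0.4875 = 1.05 / 0.4875 ≈ 2.1538.

m_2 = 2.1538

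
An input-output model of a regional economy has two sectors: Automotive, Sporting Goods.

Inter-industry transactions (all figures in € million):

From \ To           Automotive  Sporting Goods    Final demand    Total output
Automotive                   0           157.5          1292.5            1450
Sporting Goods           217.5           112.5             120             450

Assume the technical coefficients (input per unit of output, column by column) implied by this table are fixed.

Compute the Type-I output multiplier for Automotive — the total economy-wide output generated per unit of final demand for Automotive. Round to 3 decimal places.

m_A = 1.290

Technical coefficients a_ij = z_ij / X_j:
  a_AA = 0/1450 = 0.00, a_SA = 217.5/1450 = 0.15
  a_AS = 157.5/450 = 0.35, a_SS = 112.5/450 = 0.25
I − A =
  [   1.00    -0.35]
  [  -0.15     0.75]
det(I−A) = (1.00)(0.75) − (-0.35)(-0.15) = 0.6975
adj(I−A) = [[0.75, 0.35], [0.15, 1.00]]
(I − A)⁻¹ = adj(I−A) / det(I−A) ≈
  [   1.0753     0.5018]
  [   0.2151     1.4337]
The output multiplier for sector j is the column-j sum of the Leontief inverse (I − A)⁻¹ = adj(I−A) / det(I−A).
Column A of adj(I−A): (0.75, 0.15); det(I−A) = 0.6975.
m_A = (0.75 + 0.15) / 0.6975 = 0.90 / 0.6975 ≈ 1.290.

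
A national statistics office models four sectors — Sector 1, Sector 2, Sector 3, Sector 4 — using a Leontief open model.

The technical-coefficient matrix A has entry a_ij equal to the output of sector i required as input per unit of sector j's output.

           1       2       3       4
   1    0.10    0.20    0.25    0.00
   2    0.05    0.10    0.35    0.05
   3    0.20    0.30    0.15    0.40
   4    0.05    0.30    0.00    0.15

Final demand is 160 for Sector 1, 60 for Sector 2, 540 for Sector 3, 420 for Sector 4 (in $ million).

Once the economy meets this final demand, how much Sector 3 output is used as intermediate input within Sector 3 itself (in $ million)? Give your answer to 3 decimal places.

z_33 = 213.930

I − A =
  [   0.90    -0.20    -0.25     0.00]
  [  -0.05     0.90    -0.35    -0.05]
  [  -0.20    -0.30     0.85    -0.40]
  [  -0.05    -0.30     0.00     0.85]
Compute the cofactors C_ij = (−1)^(i+j)·(3×3 minor ij) of I−A; the adjugate is their transpose:
adj(I−A) = Cᵀ =
  [ 0.50625   0.23825   0.24700   0.13025]
  [ 0.10475   0.60275   0.27900   0.16675]
  [ 0.18750   0.37550   0.66600   0.33550]
  [ 0.06675   0.22675   0.11300   0.52275]
det(I−A) = Σ_j (I−A)_1j·C_1j = (0.90)(0.50625) + (-0.20)(0.10475) + (-0.25)(0.18750) + (0.00)(0.06675) = 0.3878
(I − A)⁻¹ = adj(I−A) / det(I−A) ≈
  [   1.3054     0.6144     0.6369     0.3359]
  [   0.2701     1.5543     0.7194     0.4300]
  [   0.4835     0.9683     1.7174     0.8651]
  [   0.1721     0.5847     0.2914     1.3480]
First solve x = (I − A)⁻¹ d = adj(I−A)·d / det(I−A); in particular x_3 = (0.18750·160 + 0.37550·60 + 0.66600·540 + 0.33550·420) / 0.3878 = 553.08 / 0.3878 ≈ 1426.19907.
Intermediate flow from 3 to 3: z_33 = a_33 · x_3 = 0.15 × 553.08 / 0.3878 = 82.962 / 0.3878 ≈ 213.930.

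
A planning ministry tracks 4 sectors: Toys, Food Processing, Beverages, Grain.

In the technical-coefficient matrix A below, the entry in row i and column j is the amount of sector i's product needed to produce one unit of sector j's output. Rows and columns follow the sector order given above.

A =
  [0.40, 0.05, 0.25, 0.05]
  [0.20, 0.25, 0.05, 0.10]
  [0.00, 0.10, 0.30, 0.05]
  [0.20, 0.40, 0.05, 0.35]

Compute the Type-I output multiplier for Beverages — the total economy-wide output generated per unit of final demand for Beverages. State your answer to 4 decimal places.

I − A =
  [   0.60    -0.05    -0.25    -0.05]
  [  -0.20     0.75    -0.05    -0.10]
  [   0.00    -0.10     0.70    -0.05]
  [  -0.20    -0.40    -0.05     0.65]
Compute the cofactors C_ij = (−1)^(i+j)·(3×3 minor ij) of I−A; the adjugate is their transpose:
adj(I−A) = Cᵀ =
  [ 0.306625   0.058125   0.116625   0.041500]
  [ 0.105000   0.262000   0.060000   0.053000]
  [ 0.026500   0.050500   0.249500   0.029000]
  [ 0.161000   0.183000   0.092000   0.300000]
det(I−A) = Σ_j (I−A)_1j·C_1j = (0.60)(0.306625) + (-0.05)(0.105000) + (-0.25)(0.026500) + (-0.05)(0.161000) = 0.16405
(I − A)⁻¹ = adj(I−A) / det(I−A) ≈
  [   1.86909     0.35431     0.71091     0.25297]
  [   0.64005     1.59707     0.36574     0.32307]
  [   0.16154     0.30783     1.52088     0.17678]
  [   0.98141     1.11551     0.56080     1.82871]
The output multiplier for sector j is the column-j sum of the Leontief inverse (I − A)⁻¹ = adj(I−A) / det(I−A).
Column B of adj(I−A): (0.116625, 0.060000, 0.249500, 0.092000); det(I−A) = 0.16405.
m_B = (0.116625 + 0.060000 + 0.249500 + 0.092000) / 0.16405 = 0.518125 / 0.16405 ≈ 3.1583.

m_B = 3.1583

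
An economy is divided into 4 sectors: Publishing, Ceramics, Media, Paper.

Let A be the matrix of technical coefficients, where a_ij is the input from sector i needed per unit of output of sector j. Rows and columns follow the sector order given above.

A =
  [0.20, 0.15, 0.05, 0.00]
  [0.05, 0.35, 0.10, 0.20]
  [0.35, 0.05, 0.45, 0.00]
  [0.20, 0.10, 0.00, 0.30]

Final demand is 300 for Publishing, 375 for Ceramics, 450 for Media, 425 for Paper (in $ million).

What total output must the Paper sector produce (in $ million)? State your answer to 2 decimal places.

x_4 = 960.64

I − A =
  [   0.80    -0.15    -0.05     0.00]
  [  -0.05     0.65    -0.10    -0.20]
  [  -0.35    -0.05     0.55     0.00]
  [  -0.20    -0.10     0.00     0.70]
Compute the cofactors C_ij = (−1)^(i+j)·(3×3 minor ij) of I−A; the adjugate is their transpose:
adj(I−A) = Cᵀ =
  [ 0.235750   0.059500   0.032250   0.017000]
  [ 0.065750   0.295750   0.059750   0.084500]
  [ 0.156000   0.064750   0.336750   0.018500]
  [ 0.076750   0.059250   0.017750   0.261125]
det(I−A) = Σ_j (I−A)_1j·C_1j = (0.80)(0.235750) + (-0.15)(0.065750) + (-0.05)(0.156000) + (0.00)(0.076750) = 0.1709375
(I − A)⁻¹ = adj(I−A) / det(I−A) ≈
  [   1.3792     0.3481     0.1887     0.0995]
  [   0.3846     1.7302     0.3495     0.4943]
  [   0.9126     0.3788     1.9700     0.1082]
  [   0.4490     0.3466     0.1038     1.5276]
x = (I − A)⁻¹ d = adj(I−A)·d / det(I−A), with det(I−A) = 0.1709375:
  x_1 = (0.235750·300 + 0.059500·375 + 0.032250·450 + 0.017000·425) / 0.1709375 = 114.775 / 0.1709375 ≈ 671.44
  x_2 = (0.065750·300 + 0.295750·375 + 0.059750·450 + 0.084500·425) / 0.1709375 = 193.43125 / 0.1709375 ≈ 1131.59
  x_3 = (0.156000·300 + 0.064750·375 + 0.336750·450 + 0.018500·425) / 0.1709375 = 230.48125 / 0.1709375 ≈ 1348.34
  x_4 = (0.076750·300 + 0.059250·375 + 0.017750·450 + 0.261125·425) / 0.1709375 = 164.209375 / 0.1709375 ≈ 960.64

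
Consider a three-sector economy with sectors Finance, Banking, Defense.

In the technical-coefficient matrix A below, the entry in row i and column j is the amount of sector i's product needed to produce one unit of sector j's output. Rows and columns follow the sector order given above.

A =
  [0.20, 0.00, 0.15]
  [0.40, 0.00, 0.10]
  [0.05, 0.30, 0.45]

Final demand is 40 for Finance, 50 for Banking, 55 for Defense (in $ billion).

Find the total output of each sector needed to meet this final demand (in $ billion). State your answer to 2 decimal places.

x_F = 80.15, x_B = 98.14, x_D = 160.82

I − A =
  [   0.80     0.00    -0.15]
  [  -0.40     1.00    -0.10]
  [  -0.05    -0.30     0.55]
Cofactors of I−A, C_ij = (−1)^(i+j)·(minor ij) (rows/columns in the sector order above):
  C_11 = (1.00)(0.55) − (-0.10)(-0.30) = 0.5200
  C_12 = −[(-0.40)(0.55) − (-0.10)(-0.05)] = 0.2250
  C_13 = (-0.40)(-0.30) − (1.00)(-0.05) = 0.1700
  C_21 = −[(0.00)(0.55) − (-0.15)(-0.30)] = 0.0450
  C_22 = (0.80)(0.55) − (-0.15)(-0.05) = 0.4325
  C_23 = −[(0.80)(-0.30) − (0.00)(-0.05)] = 0.2400
  C_31 = (0.00)(-0.10) − (-0.15)(1.00) = 0.1500
  C_32 = −[(0.80)(-0.10) − (-0.15)(-0.40)] = 0.1400
  C_33 = (0.80)(1.00) − (0.00)(-0.40) = 0.8000
det(I−A) = Σ_j (I−A)_1j·C_1j = (0.80)(0.5200) + (0.00)(0.2250) + (-0.15)(0.1700) = 0.3905
adj(I−A) = Cᵀ =
  [ 0.5200   0.0450   0.1500]
  [ 0.2250   0.4325   0.1400]
  [ 0.1700   0.2400   0.8000]
(I − A)⁻¹ = adj(I−A) / det(I−A) ≈
  [   1.3316     0.1152     0.3841]
  [   0.5762     1.1076     0.3585]
  [   0.4353     0.6146     2.0487]
x = (I − A)⁻¹ d = adj(I−A)·d / det(I−A), with det(I−A) = 0.3905:
  x_F = (0.5200·40 + 0.0450·50 + 0.1500·55) / 0.3905 = 31.30 / 0.3905 ≈ 80.15
  x_B = (0.2250·40 + 0.4325·50 + 0.1400·55) / 0.3905 = 38.325 / 0.3905 ≈ 98.14
  x_D = (0.1700·40 + 0.2400·50 + 0.8000·55) / 0.3905 = 62.80 / 0.3905 ≈ 160.82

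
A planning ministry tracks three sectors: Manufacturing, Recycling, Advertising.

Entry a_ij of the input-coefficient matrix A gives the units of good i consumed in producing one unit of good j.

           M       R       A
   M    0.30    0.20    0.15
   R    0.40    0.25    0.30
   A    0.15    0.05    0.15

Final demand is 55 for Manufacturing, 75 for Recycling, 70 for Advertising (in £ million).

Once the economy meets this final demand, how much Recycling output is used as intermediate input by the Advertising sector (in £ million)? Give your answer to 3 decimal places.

I − A =
  [   0.70    -0.20    -0.15]
  [  -0.40     0.75    -0.30]
  [  -0.15    -0.05     0.85]
Cofactors of I−A, C_ij = (−1)^(i+j)·(minor ij) (rows/columns in the sector order above):
  C_11 = (0.75)(0.85) − (-0.30)(-0.05) = 0.6225
  C_12 = −[(-0.40)(0.85) − (-0.30)(-0.15)] = 0.3850
  C_13 = (-0.40)(-0.05) − (0.75)(-0.15) = 0.1325
  C_21 = −[(-0.20)(0.85) − (-0.15)(-0.05)] = 0.1775
  C_22 = (0.70)(0.85) − (-0.15)(-0.15) = 0.5725
  C_23 = −[(0.70)(-0.05) − (-0.20)(-0.15)] = 0.0650
  C_31 = (-0.20)(-0.30) − (-0.15)(0.75) = 0.1725
  C_32 = −[(0.70)(-0.30) − (-0.15)(-0.40)] = 0.2700
  C_33 = (0.70)(0.75) − (-0.20)(-0.40) = 0.4450
det(I−A) = Σ_j (I−A)_1j·C_1j = (0.70)(0.6225) + (-0.20)(0.3850) + (-0.15)(0.1325) = 0.338875
adj(I−A) = Cᵀ =
  [ 0.6225   0.1775   0.1725]
  [ 0.3850   0.5725   0.2700]
  [ 0.1325   0.0650   0.4450]
(I − A)⁻¹ = adj(I−A) / det(I−A) ≈
  [   1.8370     0.5238     0.5090]
  [   1.1361     1.6894     0.7968]
  [   0.3910     0.1918     1.3132]
First solve x = (I − A)⁻¹ d = adj(I−A)·d / det(I−A); in particular x_A = (0.1325·55 + 0.0650·75 + 0.4450·70) / 0.338875 = 43.3125 / 0.338875 ≈ 127.81262.
Intermediate flow from R to A: z_RA = a_RA · x_A = 0.30 × 43.3125 / 0.338875 = 12.99375 / 0.338875 ≈ 38.344.

z_RA = 38.344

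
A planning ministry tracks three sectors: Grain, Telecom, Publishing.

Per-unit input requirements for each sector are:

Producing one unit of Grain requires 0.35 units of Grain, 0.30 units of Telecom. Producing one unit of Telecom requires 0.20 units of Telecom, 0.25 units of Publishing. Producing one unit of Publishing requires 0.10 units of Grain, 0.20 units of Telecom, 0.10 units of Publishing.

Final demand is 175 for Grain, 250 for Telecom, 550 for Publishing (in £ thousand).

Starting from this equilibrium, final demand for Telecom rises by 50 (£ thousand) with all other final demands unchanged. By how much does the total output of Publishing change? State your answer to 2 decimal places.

I − A =
  [   0.65     0.00    -0.10]
  [  -0.30     0.80    -0.20]
  [   0.00    -0.25     0.90]
Cofactors of I−A, C_ij = (−1)^(i+j)·(minor ij) (rows/columns in the sector order above):
  C_11 = (0.80)(0.90) − (-0.20)(-0.25) = 0.6700
  C_12 = −[(-0.30)(0.90) − (-0.20)(0.00)] = 0.2700
  C_13 = (-0.30)(-0.25) − (0.80)(0.00) = 0.0750
  C_21 = −[(0.00)(0.90) − (-0.10)(-0.25)] = 0.0250
  C_22 = (0.65)(0.90) − (-0.10)(0.00) = 0.5850
  C_23 = −[(0.65)(-0.25) − (0.00)(0.00)] = 0.1625
  C_31 = (0.00)(-0.20) − (-0.10)(0.80) = 0.0800
  C_32 = −[(0.65)(-0.20) − (-0.10)(-0.30)] = 0.1600
  C_33 = (0.65)(0.80) − (0.00)(-0.30) = 0.5200
det(I−A) = Σ_j (I−A)_1j·C_1j = (0.65)(0.6700) + (0.00)(0.2700) + (-0.10)(0.0750) = 0.4280
adj(I−A) = Cᵀ =
  [ 0.6700   0.0250   0.0800]
  [ 0.2700   0.5850   0.1600]
  [ 0.0750   0.1625   0.5200]
(I − A)⁻¹ = adj(I−A) / det(I−A) ≈
  [   1.5654     0.0584     0.1869]
  [   0.6308     1.3668     0.3738]
  [   0.1752     0.3797     1.2150]
Δx = (I − A)⁻¹ Δd with Δd having +50 in the Telecom component and 0 elsewhere.
So Δx_3 = L_32 · (+50), where L_32 = adj(I−A)_32 / det(I−A) = 0.1625 / 0.4280.
Δx_3 = 0.1625 × (+50) / 0.4280 = 8.125 / 0.4280 ≈ 18.98.

Δx_3 = 18.98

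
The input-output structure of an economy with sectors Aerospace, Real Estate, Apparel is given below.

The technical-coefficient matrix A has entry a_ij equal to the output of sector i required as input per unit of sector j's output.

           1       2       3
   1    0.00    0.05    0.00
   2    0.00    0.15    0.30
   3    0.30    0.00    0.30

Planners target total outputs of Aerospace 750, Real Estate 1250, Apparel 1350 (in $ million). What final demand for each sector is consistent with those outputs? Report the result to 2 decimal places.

I − A =
  [   1.00    -0.05     0.00]
  [   0.00     0.85    -0.30]
  [  -0.30     0.00     0.70]
d = (I − A) x:
  d_1 = (+1.00)·750 + (-0.05)·1250 + (+0.00)·1350 = 687.50
  d_2 = (+0.00)·750 + (+0.85)·1250 + (-0.30)·1350 = 657.50
  d_3 = (-0.30)·750 + (+0.00)·1250 + (+0.70)·1350 = 720.00

d_1 = 687.50, d_2 = 657.50, d_3 = 720.00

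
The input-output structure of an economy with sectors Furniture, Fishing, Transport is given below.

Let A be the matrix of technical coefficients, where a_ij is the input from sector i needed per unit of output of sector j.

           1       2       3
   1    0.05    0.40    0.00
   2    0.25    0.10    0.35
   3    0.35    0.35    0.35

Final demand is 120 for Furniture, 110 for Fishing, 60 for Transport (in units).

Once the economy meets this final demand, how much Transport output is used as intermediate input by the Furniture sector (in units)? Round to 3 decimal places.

I − A =
  [   0.95    -0.40     0.00]
  [  -0.25     0.90    -0.35]
  [  -0.35    -0.35     0.65]
Cofactors of I−A, C_ij = (−1)^(i+j)·(minor ij) (rows/columns in the sector order above):
  C_11 = (0.90)(0.65) − (-0.35)(-0.35) = 0.4625
  C_12 = −[(-0.25)(0.65) − (-0.35)(-0.35)] = 0.2850
  C_13 = (-0.25)(-0.35) − (0.90)(-0.35) = 0.4025
  C_21 = −[(-0.40)(0.65) − (0.00)(-0.35)] = 0.2600
  C_22 = (0.95)(0.65) − (0.00)(-0.35) = 0.6175
  C_23 = −[(0.95)(-0.35) − (-0.40)(-0.35)] = 0.4725
  C_31 = (-0.40)(-0.35) − (0.00)(0.90) = 0.1400
  C_32 = −[(0.95)(-0.35) − (0.00)(-0.25)] = 0.3325
  C_33 = (0.95)(0.90) − (-0.40)(-0.25) = 0.7550
det(I−A) = Σ_j (I−A)_1j·C_1j = (0.95)(0.4625) + (-0.40)(0.2850) + (0.00)(0.4025) = 0.325375
adj(I−A) = Cᵀ =
  [ 0.4625   0.2600   0.1400]
  [ 0.2850   0.6175   0.3325]
  [ 0.4025   0.4725   0.7550]
(I − A)⁻¹ = adj(I−A) / det(I−A) ≈
  [   1.4214     0.7991     0.4303]
  [   0.8759     1.8978     1.0219]
  [   1.2370     1.4522     2.3204]
First solve x = (I − A)⁻¹ d = adj(I−A)·d / det(I−A); in particular x_1 = (0.4625·120 + 0.2600·110 + 0.1400·60) / 0.325375 = 92.50 / 0.325375 ≈ 284.28736.
Intermediate flow from 3 to 1: z_31 = a_31 · x_1 = 0.35 × 92.50 / 0.325375 = 32.375 / 0.325375 ≈ 99.501.

z_31 = 99.501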